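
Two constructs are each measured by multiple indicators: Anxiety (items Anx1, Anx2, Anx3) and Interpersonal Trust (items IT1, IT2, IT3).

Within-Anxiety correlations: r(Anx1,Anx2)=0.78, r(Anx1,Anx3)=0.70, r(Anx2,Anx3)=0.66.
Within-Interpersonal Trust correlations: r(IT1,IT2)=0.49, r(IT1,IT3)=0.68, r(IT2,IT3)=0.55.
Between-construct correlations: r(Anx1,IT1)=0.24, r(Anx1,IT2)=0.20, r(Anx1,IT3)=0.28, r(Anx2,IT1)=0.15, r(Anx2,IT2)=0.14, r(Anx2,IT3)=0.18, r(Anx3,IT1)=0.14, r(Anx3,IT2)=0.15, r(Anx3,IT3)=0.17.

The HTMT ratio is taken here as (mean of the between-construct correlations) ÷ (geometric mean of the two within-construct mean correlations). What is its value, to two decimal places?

0.29

Mean between = 1.65/9 = 0.1833.
Mean within-Anx = 2.14/3 = 0.7133; mean within-IT = 1.72/3 = 0.5733.
Geometric mean = √(0.7133 × 0.5733) = 0.6395.
HTMT = 0.1833 / 0.6395 = 0.29.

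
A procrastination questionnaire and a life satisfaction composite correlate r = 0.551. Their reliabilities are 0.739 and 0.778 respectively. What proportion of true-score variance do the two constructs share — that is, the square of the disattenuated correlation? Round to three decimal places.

Disattenuated r = 0.551 / √(0.739 × 0.778) = 0.551 / 0.7582 = 0.7267.
Shared true-score variance = 0.7267² = 0.5281 ≈ 0.528.

0.528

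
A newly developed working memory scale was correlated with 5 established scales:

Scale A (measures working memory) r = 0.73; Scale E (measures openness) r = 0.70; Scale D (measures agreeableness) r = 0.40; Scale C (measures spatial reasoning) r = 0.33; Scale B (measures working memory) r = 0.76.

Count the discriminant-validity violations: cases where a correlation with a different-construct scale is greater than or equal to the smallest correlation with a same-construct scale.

0

Convergent (same construct = working memory): Scale A, Scale B.
Smallest convergent = 0.73. Discriminant values: 0.70, 0.40, 0.33; count ≥ 0.73 → 0.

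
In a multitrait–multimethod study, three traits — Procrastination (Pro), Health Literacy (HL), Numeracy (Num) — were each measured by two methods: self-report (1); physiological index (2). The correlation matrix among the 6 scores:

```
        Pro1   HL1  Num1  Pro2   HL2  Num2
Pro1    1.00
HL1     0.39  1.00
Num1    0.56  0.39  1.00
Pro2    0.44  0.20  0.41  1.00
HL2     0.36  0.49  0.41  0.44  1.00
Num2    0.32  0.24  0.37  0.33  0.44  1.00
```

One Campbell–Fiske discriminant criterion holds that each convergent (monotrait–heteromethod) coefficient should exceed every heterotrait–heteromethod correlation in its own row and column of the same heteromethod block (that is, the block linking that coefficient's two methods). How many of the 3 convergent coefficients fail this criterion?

Convergent coefficients and their comparison sets:
Pro (methods 1·2): 0.44 vs {0.36, 0.20, 0.32, 0.41} → pass.
HL (methods 1·2): 0.49 vs {0.20, 0.36, 0.24, 0.41} → pass.
Num (methods 1·2): 0.37 vs {0.41, 0.32, 0.41, 0.24} → fail.
1 of 3 fail.

1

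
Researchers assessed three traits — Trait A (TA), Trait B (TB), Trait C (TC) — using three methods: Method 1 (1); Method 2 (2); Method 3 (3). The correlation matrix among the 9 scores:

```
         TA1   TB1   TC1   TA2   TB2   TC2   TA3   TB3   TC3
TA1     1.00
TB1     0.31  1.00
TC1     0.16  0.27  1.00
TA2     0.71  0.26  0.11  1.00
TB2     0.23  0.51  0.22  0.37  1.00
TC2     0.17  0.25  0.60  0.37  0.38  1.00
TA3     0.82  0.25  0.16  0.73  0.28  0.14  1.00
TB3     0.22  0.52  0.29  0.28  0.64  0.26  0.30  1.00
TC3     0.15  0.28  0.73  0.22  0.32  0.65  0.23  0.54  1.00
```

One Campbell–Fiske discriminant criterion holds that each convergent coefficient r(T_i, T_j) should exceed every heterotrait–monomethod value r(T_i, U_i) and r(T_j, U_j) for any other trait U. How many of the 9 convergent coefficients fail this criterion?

Checking each validity diagonal entry against its comparison values:
TA (methods 1·2): 0.71 vs {0.31, 0.37, 0.16, 0.37} → pass.
TA (methods 1·3): 0.82 vs {0.31, 0.30, 0.16, 0.23} → pass.
TA (methods 2·3): 0.73 vs {0.37, 0.30, 0.37, 0.23} → pass.
TB (methods 1·2): 0.51 vs {0.31, 0.37, 0.27, 0.38} → pass.
TB (methods 1·3): 0.52 vs {0.31, 0.30, 0.27, 0.54} → fail.
TB (methods 2·3): 0.64 vs {0.37, 0.30, 0.38, 0.54} → pass.
TC (methods 1·2): 0.60 vs {0.16, 0.37, 0.27, 0.38} → pass.
TC (methods 1·3): 0.73 vs {0.16, 0.23, 0.27, 0.54} → pass.
TC (methods 2·3): 0.65 vs {0.37, 0.23, 0.38, 0.54} → pass.
1 of 9 fail.

1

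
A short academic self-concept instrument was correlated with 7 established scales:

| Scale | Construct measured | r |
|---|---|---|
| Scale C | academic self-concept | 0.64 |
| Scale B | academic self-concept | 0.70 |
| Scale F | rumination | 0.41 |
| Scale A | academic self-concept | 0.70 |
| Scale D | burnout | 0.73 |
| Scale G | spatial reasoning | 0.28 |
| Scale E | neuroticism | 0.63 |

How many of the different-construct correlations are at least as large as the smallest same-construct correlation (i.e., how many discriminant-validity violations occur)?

Convergent (same construct = academic self-concept): Scale C, Scale B, Scale A.
Smallest convergent = 0.64. Discriminant values: 0.41, 0.73, 0.28, 0.63; count ≥ 0.64 → 1.

1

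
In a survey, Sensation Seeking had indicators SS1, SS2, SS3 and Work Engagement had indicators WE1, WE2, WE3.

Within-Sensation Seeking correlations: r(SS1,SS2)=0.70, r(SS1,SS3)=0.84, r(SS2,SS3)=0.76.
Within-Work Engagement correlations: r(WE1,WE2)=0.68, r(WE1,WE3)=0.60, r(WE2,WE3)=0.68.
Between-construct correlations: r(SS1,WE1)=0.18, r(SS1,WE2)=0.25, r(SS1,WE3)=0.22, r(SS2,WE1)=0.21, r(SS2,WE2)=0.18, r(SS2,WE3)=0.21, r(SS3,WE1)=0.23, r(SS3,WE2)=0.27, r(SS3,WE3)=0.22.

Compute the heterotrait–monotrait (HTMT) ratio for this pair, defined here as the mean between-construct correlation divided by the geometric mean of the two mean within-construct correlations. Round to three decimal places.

Mean between = 1.97/9 = 0.2189.
Mean within-SS = 2.30/3 = 0.7667; mean within-WE = 1.96/3 = 0.6533.
Geometric mean = √(0.7667 × 0.6533) = 0.7077.
HTMT = 0.2189 / 0.7077 = 0.309.

0.309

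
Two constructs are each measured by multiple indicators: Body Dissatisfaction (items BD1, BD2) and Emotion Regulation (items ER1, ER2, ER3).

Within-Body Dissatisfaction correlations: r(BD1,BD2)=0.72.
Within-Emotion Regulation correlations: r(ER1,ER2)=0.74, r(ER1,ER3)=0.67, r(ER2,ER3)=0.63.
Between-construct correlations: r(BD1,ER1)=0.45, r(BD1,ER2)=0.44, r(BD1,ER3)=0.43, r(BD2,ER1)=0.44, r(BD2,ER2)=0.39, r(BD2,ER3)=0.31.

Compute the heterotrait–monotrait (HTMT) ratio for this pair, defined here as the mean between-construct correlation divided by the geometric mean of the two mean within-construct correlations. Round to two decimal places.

Mean heterotrait r = 2.46/6 = 0.4100.
Mean within-BD = 0.72/1 = 0.7200; mean within-ER = 2.04/3 = 0.6800.
Geometric mean = √(0.7200 × 0.6800) = 0.6997.
HTMT = 0.4100 / 0.6997 = 0.59.

0.59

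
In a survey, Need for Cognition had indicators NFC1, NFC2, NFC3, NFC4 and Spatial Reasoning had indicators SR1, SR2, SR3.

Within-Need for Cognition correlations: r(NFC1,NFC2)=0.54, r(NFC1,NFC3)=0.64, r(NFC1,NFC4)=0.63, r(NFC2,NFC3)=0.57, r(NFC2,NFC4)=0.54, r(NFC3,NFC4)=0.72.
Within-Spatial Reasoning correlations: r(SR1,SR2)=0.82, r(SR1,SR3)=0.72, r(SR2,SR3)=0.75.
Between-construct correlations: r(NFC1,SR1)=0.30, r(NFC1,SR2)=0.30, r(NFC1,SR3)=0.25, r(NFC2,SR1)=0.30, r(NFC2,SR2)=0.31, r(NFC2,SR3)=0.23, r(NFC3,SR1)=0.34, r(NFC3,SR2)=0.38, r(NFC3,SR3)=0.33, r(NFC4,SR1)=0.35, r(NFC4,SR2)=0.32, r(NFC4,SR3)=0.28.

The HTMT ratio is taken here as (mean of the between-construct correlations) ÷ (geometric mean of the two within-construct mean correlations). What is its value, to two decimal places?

0.45

Mean between = 3.69/12 = 0.3075.
Mean within-NFC = 3.64/6 = 0.6067; mean within-SR = 2.29/3 = 0.7633.
Geometric mean = √(0.6067 × 0.7633) = 0.6805.
HTMT = 0.3075 / 0.6805 = 0.45.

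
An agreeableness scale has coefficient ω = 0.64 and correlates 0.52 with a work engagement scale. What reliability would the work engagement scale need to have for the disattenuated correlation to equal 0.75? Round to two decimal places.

r_true = r_obs / √(r_xx · r_yy) ⇒ 0.75 = 0.52 / √(0.64 · r_yy).
√(0.64 · r_yy) = 0.52 / 0.75 = 0.6933; 0.64 · r_yy = 0.4807; r_yy = 0.4807 / 0.64 ≈ 0.75.

0.75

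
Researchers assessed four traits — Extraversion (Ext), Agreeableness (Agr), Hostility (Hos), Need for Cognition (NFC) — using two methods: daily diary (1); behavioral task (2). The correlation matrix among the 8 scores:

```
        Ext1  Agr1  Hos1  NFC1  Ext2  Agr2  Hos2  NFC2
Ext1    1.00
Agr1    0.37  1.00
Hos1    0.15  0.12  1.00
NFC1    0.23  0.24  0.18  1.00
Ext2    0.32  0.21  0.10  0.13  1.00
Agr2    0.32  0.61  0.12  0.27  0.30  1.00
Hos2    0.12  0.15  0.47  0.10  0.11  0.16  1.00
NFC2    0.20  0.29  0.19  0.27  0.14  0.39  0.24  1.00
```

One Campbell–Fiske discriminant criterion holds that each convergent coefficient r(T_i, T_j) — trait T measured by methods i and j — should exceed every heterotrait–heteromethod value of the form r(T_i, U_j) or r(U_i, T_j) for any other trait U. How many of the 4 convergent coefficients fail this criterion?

2

Checking each validity diagonal entry against its comparison values:
Ext (methods 1·2): 0.32 vs {0.32, 0.21, 0.12, 0.10, 0.20, 0.13} → fail.
Agr (methods 1·2): 0.61 vs {0.21, 0.32, 0.15, 0.12, 0.29, 0.27} → pass.
Hos (methods 1·2): 0.47 vs {0.10, 0.12, 0.12, 0.15, 0.19, 0.10} → pass.
NFC (methods 1·2): 0.27 vs {0.13, 0.20, 0.27, 0.29, 0.10, 0.19} → fail.
2 of 4 fail.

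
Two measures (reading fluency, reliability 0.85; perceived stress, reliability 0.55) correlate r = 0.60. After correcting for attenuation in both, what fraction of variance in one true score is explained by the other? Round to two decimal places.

0.77

Disattenuated r = 0.60 / √(0.85 × 0.55) = 0.60 / 0.6837 = 0.8776.
Shared true-score variance = 0.8776² = 0.7702 ≈ 0.77.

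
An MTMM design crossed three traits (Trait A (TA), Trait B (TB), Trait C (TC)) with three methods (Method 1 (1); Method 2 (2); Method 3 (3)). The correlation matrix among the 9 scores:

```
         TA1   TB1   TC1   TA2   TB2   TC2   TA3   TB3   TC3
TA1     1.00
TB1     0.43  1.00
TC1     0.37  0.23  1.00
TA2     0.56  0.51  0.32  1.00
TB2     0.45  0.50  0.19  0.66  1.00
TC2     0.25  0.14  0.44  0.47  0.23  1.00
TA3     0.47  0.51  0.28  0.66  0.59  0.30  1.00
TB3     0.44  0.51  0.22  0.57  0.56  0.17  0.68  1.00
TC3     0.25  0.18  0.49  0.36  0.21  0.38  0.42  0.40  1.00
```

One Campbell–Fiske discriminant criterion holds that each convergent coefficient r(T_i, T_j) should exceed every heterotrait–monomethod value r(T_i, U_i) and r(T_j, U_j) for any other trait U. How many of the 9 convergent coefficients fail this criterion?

Convergent coefficients and their comparison sets:
TA (methods 1·2): 0.56 vs {0.43, 0.66, 0.37, 0.47} → fail.
TA (methods 1·3): 0.47 vs {0.43, 0.68, 0.37, 0.42} → fail.
TA (methods 2·3): 0.66 vs {0.66, 0.68, 0.47, 0.42} → fail.
TB (methods 1·2): 0.50 vs {0.43, 0.66, 0.23, 0.23} → fail.
TB (methods 1·3): 0.51 vs {0.43, 0.68, 0.23, 0.40} → fail.
TB (methods 2·3): 0.56 vs {0.66, 0.68, 0.23, 0.40} → fail.
TC (methods 1·2): 0.44 vs {0.37, 0.47, 0.23, 0.23} → fail.
TC (methods 1·3): 0.49 vs {0.37, 0.42, 0.23, 0.40} → pass.
TC (methods 2·3): 0.38 vs {0.47, 0.42, 0.23, 0.40} → fail.
8 of 9 fail.

8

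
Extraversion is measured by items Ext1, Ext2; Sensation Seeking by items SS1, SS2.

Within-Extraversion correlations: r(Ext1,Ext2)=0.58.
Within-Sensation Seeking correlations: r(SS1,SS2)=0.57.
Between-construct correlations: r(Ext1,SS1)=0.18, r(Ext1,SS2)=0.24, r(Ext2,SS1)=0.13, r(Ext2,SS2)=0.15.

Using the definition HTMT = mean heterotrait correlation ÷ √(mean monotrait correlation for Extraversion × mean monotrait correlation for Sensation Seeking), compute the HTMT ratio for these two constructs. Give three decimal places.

Mean heterotrait r = 0.70/4 = 0.1750.
Mean within-Ext = 0.58/1 = 0.5800; mean within-SS = 0.57/1 = 0.5700.
Geometric mean = √(0.5800 × 0.5700) = 0.5750.
HTMT = 0.1750 / 0.5750 = 0.304.

0.304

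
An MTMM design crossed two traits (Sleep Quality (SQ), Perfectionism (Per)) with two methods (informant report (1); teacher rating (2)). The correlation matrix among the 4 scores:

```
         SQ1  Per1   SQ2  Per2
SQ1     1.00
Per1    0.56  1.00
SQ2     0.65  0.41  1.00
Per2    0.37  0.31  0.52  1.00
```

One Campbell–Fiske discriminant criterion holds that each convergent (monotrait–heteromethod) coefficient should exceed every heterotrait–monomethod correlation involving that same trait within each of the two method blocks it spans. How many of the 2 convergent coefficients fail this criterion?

Checking each validity diagonal entry against its comparison values:
SQ (methods 1·2): 0.65 vs {0.56, 0.52} → pass.
Per (methods 1·2): 0.31 vs {0.56, 0.52} → fail.
1 of 2 fail.

1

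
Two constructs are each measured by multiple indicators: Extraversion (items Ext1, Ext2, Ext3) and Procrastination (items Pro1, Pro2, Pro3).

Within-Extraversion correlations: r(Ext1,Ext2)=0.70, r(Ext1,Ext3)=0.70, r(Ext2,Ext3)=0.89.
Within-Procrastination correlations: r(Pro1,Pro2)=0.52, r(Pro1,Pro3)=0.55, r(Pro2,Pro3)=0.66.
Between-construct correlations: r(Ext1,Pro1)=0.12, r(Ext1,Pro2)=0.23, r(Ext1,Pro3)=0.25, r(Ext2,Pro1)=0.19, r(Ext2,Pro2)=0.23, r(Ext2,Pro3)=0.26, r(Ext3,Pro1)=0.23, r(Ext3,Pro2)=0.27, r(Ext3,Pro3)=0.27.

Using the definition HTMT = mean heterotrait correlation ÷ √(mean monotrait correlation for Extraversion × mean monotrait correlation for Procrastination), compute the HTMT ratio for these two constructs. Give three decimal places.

Mean heterotrait r = 2.05/9 = 0.2278.
Mean within-Ext = 2.29/3 = 0.7633; mean within-Pro = 1.73/3 = 0.5767.
Geometric mean = √(0.7633 × 0.5767) = 0.6635.
HTMT = 0.2278 / 0.6635 = 0.343.

0.343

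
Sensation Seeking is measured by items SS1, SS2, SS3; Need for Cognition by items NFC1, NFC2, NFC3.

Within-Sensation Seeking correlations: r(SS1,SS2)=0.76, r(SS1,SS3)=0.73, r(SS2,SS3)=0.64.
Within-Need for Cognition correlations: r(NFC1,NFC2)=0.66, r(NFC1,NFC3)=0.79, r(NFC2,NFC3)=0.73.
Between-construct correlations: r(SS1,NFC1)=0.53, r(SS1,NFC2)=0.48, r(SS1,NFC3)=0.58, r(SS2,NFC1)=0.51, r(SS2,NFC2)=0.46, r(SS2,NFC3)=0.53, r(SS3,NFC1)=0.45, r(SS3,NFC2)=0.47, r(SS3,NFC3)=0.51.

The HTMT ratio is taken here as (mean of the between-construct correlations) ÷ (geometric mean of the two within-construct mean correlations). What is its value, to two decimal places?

Between-construct mean = 4.52/9 = 0.5022.
Mean within-SS = 2.13/3 = 0.7100; mean within-NFC = 2.18/3 = 0.7267.
Geometric mean = √(0.7100 × 0.7267) = 0.7183.
HTMT = 0.5022 / 0.7183 = 0.70.

0.70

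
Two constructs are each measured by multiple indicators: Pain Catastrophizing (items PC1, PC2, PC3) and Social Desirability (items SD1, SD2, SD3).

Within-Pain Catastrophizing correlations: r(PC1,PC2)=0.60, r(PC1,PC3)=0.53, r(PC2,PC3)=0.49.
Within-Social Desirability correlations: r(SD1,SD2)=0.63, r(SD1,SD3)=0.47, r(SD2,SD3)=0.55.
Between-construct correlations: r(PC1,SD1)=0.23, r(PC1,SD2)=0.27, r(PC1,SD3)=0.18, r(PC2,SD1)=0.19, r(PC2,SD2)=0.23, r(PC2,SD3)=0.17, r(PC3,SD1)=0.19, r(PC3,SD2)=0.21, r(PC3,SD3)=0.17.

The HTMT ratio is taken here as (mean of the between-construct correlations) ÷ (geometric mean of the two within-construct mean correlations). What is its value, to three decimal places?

Mean heterotrait r = 1.84/9 = 0.2044.
Mean within-PC = 1.62/3 = 0.5400; mean within-SD = 1.65/3 = 0.5500.
Geometric mean = √(0.5400 × 0.5500) = 0.5450.
HTMT = 0.2044 / 0.5450 = 0.375.

0.375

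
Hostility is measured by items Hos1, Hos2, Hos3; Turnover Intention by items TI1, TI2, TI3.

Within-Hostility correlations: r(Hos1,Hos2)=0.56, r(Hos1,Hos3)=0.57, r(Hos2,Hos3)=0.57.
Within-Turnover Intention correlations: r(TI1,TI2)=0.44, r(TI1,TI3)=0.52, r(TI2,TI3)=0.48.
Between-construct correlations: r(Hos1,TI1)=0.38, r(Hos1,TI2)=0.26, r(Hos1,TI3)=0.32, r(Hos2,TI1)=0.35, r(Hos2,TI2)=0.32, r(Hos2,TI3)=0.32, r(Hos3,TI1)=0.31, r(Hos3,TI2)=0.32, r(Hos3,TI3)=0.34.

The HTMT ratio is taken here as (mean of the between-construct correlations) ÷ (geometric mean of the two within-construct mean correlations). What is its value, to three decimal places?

0.622

Mean heterotrait r = 2.92/9 = 0.3244.
Mean within-Hos = 1.70/3 = 0.5667; mean within-TI = 1.44/3 = 0.4800.
Geometric mean = √(0.5667 × 0.4800) = 0.5216.
HTMT = 0.3244 / 0.5216 = 0.622.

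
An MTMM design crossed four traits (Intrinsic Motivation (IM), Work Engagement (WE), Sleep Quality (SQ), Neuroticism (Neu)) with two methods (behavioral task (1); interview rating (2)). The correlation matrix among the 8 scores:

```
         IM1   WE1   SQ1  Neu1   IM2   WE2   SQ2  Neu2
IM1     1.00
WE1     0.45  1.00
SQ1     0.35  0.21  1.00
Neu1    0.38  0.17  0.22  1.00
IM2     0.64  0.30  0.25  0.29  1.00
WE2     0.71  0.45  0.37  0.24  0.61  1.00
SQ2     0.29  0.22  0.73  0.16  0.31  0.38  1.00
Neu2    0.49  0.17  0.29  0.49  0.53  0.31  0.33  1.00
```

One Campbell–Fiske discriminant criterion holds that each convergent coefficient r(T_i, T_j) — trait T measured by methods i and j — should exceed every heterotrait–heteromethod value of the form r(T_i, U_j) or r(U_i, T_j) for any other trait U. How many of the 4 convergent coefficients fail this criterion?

Convergent coefficients and their comparison sets:
IM (methods 1·2): 0.64 vs {0.71, 0.30, 0.29, 0.25, 0.49, 0.29} → fail.
WE (methods 1·2): 0.45 vs {0.30, 0.71, 0.22, 0.37, 0.17, 0.24} → fail.
SQ (methods 1·2): 0.73 vs {0.25, 0.29, 0.37, 0.22, 0.29, 0.16} → pass.
Neu (methods 1·2): 0.49 vs {0.29, 0.49, 0.24, 0.17, 0.16, 0.29} → fail.
3 of 4 fail.

3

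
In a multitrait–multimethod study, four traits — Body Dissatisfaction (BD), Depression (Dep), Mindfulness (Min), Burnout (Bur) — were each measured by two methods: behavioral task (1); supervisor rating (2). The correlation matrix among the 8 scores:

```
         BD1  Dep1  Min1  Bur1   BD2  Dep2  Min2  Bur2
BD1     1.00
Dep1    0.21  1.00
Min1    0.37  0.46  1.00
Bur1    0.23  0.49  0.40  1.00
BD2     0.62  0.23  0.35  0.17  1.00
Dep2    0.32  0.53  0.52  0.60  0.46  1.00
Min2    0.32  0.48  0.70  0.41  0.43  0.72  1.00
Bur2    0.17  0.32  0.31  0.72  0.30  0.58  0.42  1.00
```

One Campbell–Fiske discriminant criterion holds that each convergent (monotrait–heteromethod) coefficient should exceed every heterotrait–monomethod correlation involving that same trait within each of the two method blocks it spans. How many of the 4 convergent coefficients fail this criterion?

Convergent coefficients and their comparison sets:
BD (methods 1·2): 0.62 vs {0.21, 0.46, 0.37, 0.43, 0.23, 0.30} → pass.
Dep (methods 1·2): 0.53 vs {0.21, 0.46, 0.46, 0.72, 0.49, 0.58} → fail.
Min (methods 1·2): 0.70 vs {0.37, 0.43, 0.46, 0.72, 0.40, 0.42} → fail.
Bur (methods 1·2): 0.72 vs {0.23, 0.30, 0.49, 0.58, 0.40, 0.42} → pass.
2 of 4 fail.

2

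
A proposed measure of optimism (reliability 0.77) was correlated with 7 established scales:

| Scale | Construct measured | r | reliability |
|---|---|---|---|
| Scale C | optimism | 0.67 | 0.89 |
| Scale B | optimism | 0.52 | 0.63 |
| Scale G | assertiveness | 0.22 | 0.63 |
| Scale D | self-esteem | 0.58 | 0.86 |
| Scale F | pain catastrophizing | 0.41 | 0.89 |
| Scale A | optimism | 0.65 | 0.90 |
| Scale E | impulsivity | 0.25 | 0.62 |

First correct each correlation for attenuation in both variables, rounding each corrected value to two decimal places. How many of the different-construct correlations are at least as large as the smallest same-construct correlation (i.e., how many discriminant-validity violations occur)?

Disattenuated r (r / √(r_scale · r_new)):
  Scale C (conv): 0.67 / √(0.89·0.77) = 0.81
  Scale B (conv): 0.52 / √(0.63·0.77) = 0.75
  Scale G (disc): 0.22 / √(0.63·0.77) = 0.32
  Scale D (disc): 0.58 / √(0.86·0.77) = 0.71
  Scale F (disc): 0.41 / √(0.89·0.77) = 0.50
  Scale A (conv): 0.65 / √(0.90·0.77) = 0.78
  Scale E (disc): 0.25 / √(0.62·0.77) = 0.36
Smallest convergent = 0.75. Discriminant values: 0.32, 0.71, 0.50, 0.36; count ≥ 0.75 → 0.

0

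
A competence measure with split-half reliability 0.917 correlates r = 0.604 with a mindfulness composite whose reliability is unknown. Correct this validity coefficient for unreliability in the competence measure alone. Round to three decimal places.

Single correction: r_c = r_obs / √r_xx = 0.604 / √0.917 = 0.604 / 0.9576 ≈ 0.631.

0.631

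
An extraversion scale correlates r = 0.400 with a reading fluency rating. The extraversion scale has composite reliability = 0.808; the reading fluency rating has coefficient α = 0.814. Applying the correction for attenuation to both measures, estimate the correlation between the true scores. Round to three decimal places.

0.493

r_true = r_obs / √(r_xx · r_yy) = 0.400 / √(0.808 × 0.814) = 0.400 / √0.657712 = 0.400 / 0.8110 ≈ 0.493.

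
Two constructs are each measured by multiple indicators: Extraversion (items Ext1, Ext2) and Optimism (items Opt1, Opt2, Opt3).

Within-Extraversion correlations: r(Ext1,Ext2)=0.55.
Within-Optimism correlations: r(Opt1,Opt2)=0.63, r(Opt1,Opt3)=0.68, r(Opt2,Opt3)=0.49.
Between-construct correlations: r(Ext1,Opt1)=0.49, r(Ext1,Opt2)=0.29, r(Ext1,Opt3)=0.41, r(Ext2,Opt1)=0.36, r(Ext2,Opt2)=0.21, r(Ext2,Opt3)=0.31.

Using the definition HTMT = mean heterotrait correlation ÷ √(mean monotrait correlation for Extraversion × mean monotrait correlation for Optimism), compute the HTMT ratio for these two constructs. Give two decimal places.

Mean heterotrait r = 2.07/6 = 0.3450.
Mean within-Ext = 0.55/1 = 0.5500; mean within-Opt = 1.80/3 = 0.6000.
Geometric mean = √(0.5500 × 0.6000) = 0.5745.
HTMT = 0.3450 / 0.5745 = 0.60.

0.60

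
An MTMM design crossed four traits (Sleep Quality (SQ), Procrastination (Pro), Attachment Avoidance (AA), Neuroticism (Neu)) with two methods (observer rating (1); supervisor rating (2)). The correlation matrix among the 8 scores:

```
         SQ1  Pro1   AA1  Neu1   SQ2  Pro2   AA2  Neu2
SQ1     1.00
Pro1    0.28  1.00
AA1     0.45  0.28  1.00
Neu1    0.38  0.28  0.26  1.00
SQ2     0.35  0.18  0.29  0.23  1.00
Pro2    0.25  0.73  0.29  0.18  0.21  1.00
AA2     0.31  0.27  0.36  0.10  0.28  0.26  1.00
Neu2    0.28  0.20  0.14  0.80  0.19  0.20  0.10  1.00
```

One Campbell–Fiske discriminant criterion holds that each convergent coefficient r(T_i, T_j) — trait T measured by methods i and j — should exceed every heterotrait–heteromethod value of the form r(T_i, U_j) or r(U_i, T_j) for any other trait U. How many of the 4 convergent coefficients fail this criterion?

0

Convergent coefficients and their comparison sets:
SQ (methods 1·2): 0.35 vs {0.25, 0.18, 0.31, 0.29, 0.28, 0.23} → pass.
Pro (methods 1·2): 0.73 vs {0.18, 0.25, 0.27, 0.29, 0.20, 0.18} → pass.
AA (methods 1·2): 0.36 vs {0.29, 0.31, 0.29, 0.27, 0.14, 0.10} → pass.
Neu (methods 1·2): 0.80 vs {0.23, 0.28, 0.18, 0.20, 0.10, 0.14} → pass.
0 of 4 fail.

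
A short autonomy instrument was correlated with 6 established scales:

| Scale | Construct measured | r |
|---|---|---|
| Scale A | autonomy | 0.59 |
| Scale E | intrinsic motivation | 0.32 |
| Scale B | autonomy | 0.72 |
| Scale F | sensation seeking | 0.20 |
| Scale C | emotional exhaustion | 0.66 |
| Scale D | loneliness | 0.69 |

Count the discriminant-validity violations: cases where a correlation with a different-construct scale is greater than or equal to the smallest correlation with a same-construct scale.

Convergent (same construct = autonomy): Scale A, Scale B.
Smallest convergent = 0.59. Discriminant values: 0.32, 0.20, 0.66, 0.69; count ≥ 0.59 → 2.

2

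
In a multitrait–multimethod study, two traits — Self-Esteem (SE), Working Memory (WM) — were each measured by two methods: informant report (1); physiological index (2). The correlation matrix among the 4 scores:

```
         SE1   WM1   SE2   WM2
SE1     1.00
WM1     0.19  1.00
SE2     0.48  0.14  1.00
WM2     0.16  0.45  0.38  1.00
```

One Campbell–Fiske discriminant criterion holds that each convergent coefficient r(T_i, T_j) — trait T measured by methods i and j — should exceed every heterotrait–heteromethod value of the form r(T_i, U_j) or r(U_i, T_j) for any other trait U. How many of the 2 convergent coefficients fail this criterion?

0

Convergent coefficients and their comparison sets:
SE (methods 1·2): 0.48 vs {0.16, 0.14} → pass.
WM (methods 1·2): 0.45 vs {0.14, 0.16} → pass.
0 of 2 fail.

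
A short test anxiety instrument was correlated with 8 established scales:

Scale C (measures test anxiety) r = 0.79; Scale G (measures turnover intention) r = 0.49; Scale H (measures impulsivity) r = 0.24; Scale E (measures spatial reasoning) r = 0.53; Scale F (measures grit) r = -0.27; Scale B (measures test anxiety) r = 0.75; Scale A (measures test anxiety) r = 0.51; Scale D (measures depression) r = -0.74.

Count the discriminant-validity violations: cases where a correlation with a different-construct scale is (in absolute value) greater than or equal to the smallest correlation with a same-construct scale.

Convergent (same construct = test anxiety): Scale C, Scale B, Scale A.
Smallest convergent = 0.51. Discriminant |r|: 0.49, 0.24, 0.53, 0.27, 0.74; count ≥ 0.51 → 2.

2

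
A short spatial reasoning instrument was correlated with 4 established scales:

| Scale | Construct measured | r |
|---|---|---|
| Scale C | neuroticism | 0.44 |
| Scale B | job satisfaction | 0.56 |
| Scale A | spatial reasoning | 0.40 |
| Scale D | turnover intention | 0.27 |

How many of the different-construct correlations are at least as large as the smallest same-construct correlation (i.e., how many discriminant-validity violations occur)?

2

Convergent (same construct = spatial reasoning): Scale A.
Smallest convergent = 0.40. Discriminant values: 0.44, 0.56, 0.27; count ≥ 0.40 → 2.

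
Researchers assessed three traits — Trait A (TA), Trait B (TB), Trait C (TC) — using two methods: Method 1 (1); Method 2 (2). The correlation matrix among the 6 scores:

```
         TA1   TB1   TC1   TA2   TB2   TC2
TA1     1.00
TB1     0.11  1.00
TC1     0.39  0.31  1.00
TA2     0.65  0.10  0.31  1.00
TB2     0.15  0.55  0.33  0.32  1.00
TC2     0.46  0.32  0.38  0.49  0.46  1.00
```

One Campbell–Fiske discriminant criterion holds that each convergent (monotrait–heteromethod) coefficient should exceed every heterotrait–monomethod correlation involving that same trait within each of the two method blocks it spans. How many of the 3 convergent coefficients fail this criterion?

1

Each convergent coefficient versus the relevant comparison correlations:
TA (methods 1·2): 0.65 vs {0.11, 0.32, 0.39, 0.49} → pass.
TB (methods 1·2): 0.55 vs {0.11, 0.32, 0.31, 0.46} → pass.
TC (methods 1·2): 0.38 vs {0.39, 0.49, 0.31, 0.46} → fail.
1 of 3 fail.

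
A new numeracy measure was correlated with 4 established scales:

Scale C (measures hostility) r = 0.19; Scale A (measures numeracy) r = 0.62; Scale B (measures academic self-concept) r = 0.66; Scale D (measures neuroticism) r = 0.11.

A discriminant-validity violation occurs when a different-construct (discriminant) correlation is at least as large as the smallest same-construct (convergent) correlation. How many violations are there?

Convergent (same construct = numeracy): Scale A.
Smallest convergent = 0.62. Discriminant values: 0.19, 0.66, 0.11; count ≥ 0.62 → 1.

1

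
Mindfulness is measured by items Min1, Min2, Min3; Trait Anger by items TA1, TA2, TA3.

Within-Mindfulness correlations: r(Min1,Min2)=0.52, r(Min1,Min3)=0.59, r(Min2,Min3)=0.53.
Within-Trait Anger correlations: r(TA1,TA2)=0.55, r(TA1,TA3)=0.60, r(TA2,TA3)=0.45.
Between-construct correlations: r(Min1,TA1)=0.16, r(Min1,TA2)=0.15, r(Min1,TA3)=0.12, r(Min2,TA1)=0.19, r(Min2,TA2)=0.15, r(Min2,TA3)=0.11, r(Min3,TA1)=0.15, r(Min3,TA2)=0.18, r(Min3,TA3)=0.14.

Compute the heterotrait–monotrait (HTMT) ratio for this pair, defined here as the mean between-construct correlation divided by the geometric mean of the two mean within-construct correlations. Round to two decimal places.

Between-construct mean = 1.35/9 = 0.1500.
Mean within-Min = 1.64/3 = 0.5467; mean within-TA = 1.60/3 = 0.5333.
Geometric mean = √(0.5467 × 0.5333) = 0.5400.
HTMT = 0.1500 / 0.5400 = 0.28.

0.28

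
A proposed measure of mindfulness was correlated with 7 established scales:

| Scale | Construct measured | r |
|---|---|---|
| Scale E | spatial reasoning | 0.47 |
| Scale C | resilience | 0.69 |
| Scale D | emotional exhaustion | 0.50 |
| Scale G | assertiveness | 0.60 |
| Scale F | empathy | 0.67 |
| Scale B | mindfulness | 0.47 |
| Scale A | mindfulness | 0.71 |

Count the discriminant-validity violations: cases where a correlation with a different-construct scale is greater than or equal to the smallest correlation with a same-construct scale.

5

Convergent (same construct = mindfulness): Scale B, Scale A.
Smallest convergent = 0.47. Discriminant values: 0.47, 0.69, 0.50, 0.60, 0.67; count ≥ 0.47 → 5.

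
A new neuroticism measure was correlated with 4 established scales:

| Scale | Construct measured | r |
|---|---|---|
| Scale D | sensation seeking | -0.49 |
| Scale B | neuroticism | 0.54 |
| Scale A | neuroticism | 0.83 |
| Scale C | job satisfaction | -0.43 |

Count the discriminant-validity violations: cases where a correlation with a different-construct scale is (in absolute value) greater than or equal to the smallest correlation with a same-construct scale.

0

Convergent (same construct = neuroticism): Scale B, Scale A.
Smallest convergent = 0.54. Discriminant |r|: 0.49, 0.43; count ≥ 0.54 → 0.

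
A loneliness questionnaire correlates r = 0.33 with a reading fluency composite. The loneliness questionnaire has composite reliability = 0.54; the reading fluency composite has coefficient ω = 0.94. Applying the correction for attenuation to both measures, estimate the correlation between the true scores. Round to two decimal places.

r_true = r_obs / √(r_xx · r_yy) = 0.33 / √(0.54 × 0.94) = 0.33 / √0.5076 = 0.33 / 0.7125 ≈ 0.46.

0.46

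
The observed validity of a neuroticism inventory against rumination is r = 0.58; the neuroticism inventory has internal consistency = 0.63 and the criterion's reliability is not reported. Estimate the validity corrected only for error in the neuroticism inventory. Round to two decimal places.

Single correction: r_c = r_obs / √r_xx = 0.58 / √0.63 = 0.58 / 0.7937 ≈ 0.73.

0.73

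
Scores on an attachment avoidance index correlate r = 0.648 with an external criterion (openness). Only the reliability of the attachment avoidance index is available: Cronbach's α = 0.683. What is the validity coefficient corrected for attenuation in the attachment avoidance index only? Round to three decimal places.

0.784

Single correction: r_c = r_obs / √r_xx = 0.648 / √0.683 = 0.648 / 0.8264 ≈ 0.784.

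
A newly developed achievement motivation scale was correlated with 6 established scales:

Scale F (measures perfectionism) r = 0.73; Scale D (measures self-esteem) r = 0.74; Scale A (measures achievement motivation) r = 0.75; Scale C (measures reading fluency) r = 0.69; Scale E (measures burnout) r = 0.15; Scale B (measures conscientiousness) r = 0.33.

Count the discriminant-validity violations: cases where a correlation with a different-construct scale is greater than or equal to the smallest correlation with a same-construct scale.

0

Convergent (same construct = achievement motivation): Scale A.
Smallest convergent = 0.75. Discriminant values: 0.73, 0.74, 0.69, 0.15, 0.33; count ≥ 0.75 → 0.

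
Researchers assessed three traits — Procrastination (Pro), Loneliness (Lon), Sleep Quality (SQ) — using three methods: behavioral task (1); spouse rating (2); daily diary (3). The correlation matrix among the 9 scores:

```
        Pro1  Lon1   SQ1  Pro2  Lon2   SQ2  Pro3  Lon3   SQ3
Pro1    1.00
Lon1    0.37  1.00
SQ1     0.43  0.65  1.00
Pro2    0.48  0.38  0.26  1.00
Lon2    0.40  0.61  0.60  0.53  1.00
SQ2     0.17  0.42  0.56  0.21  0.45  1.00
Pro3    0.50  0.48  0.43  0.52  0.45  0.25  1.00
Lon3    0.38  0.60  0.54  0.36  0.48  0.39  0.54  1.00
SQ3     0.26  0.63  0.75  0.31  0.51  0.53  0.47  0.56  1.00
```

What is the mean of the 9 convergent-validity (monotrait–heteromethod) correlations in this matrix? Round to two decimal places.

Convergent values: 0.48, 0.50, 0.52, 0.61, 0.60, 0.48, 0.56, 0.75, 0.53; mean = 5.03/9 = 0.56.

0.56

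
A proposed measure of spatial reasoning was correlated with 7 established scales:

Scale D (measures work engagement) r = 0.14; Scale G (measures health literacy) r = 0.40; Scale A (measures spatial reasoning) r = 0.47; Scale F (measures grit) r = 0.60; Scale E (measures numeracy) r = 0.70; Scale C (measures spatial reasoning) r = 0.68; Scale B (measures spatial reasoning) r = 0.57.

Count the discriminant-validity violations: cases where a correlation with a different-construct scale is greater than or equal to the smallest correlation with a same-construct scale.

Convergent (same construct = spatial reasoning): Scale A, Scale C, Scale B.
Smallest convergent = 0.47. Discriminant values: 0.14, 0.40, 0.60, 0.70; count ≥ 0.47 → 2.

2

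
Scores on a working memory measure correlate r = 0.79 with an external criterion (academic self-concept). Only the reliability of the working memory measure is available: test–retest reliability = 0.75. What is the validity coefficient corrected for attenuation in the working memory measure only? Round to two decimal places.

Single correction: r_c = r_obs / √r_xx = 0.79 / √0.75 = 0.79 / 0.8660 ≈ 0.91.

0.91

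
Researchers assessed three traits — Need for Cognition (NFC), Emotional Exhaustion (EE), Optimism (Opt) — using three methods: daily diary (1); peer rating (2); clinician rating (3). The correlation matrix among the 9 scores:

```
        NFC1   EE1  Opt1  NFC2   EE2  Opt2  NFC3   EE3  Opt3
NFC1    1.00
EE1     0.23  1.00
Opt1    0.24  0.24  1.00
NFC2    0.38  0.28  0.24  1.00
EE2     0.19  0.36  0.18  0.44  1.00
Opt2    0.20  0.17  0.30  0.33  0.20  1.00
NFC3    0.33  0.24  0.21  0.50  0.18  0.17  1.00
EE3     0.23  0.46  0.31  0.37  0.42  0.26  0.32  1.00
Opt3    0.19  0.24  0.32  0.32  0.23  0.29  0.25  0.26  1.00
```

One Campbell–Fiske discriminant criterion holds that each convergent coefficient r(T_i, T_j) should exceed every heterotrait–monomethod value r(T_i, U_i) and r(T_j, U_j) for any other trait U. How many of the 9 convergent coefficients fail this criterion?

Checking each validity diagonal entry against its comparison values:
NFC (methods 1·2): 0.38 vs {0.23, 0.44, 0.24, 0.33} → fail.
NFC (methods 1·3): 0.33 vs {0.23, 0.32, 0.24, 0.25} → pass.
NFC (methods 2·3): 0.50 vs {0.44, 0.32, 0.33, 0.25} → pass.
EE (methods 1·2): 0.36 vs {0.23, 0.44, 0.24, 0.20} → fail.
EE (methods 1·3): 0.46 vs {0.23, 0.32, 0.24, 0.26} → pass.
EE (methods 2·3): 0.42 vs {0.44, 0.32, 0.20, 0.26} → fail.
Opt (methods 1·2): 0.30 vs {0.24, 0.33, 0.24, 0.20} → fail.
Opt (methods 1·3): 0.32 vs {0.24, 0.25, 0.24, 0.26} → pass.
Opt (methods 2·3): 0.29 vs {0.33, 0.25, 0.20, 0.26} → fail.
5 of 9 fail.

5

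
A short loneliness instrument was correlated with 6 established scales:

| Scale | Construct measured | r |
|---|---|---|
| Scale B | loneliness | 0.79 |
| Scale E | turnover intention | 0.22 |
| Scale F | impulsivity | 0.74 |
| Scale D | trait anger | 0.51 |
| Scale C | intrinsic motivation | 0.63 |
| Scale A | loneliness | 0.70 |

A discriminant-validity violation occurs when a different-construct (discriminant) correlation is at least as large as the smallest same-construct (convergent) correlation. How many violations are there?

1

Convergent (same construct = loneliness): Scale B, Scale A.
Smallest convergent = 0.70. Discriminant values: 0.22, 0.74, 0.51, 0.63; count ≥ 0.70 → 1.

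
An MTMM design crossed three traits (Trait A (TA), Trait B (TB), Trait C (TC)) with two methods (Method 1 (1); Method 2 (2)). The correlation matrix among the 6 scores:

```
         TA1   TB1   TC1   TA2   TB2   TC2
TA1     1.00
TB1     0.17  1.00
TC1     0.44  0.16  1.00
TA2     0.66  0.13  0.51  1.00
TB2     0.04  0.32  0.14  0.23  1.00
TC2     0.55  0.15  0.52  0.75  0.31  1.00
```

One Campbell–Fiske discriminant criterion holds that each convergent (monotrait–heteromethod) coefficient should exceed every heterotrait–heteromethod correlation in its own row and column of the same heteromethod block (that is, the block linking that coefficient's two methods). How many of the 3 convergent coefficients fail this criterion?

1

Convergent coefficients and their comparison sets:
TA (methods 1·2): 0.66 vs {0.04, 0.13, 0.55, 0.51} → pass.
TB (methods 1·2): 0.32 vs {0.13, 0.04, 0.15, 0.14} → pass.
TC (methods 1·2): 0.52 vs {0.51, 0.55, 0.14, 0.15} → fail.
1 of 3 fail.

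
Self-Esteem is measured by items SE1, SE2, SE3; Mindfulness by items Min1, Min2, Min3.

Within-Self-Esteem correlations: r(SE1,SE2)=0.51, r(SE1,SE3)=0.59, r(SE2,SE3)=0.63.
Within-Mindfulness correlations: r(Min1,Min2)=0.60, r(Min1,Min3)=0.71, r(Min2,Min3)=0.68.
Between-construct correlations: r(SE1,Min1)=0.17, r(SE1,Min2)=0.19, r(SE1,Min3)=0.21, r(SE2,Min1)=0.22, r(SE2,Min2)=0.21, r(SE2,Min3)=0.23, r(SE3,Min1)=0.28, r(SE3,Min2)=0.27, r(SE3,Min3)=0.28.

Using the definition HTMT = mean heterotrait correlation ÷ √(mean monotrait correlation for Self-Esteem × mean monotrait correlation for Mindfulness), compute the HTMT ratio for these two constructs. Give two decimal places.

Between-construct mean = 2.06/9 = 0.2289.
Mean within-SE = 1.73/3 = 0.5767; mean within-Min = 1.99/3 = 0.6633.
Geometric mean = √(0.5767 × 0.6633) = 0.6185.
HTMT = 0.2289 / 0.6185 = 0.37.

0.37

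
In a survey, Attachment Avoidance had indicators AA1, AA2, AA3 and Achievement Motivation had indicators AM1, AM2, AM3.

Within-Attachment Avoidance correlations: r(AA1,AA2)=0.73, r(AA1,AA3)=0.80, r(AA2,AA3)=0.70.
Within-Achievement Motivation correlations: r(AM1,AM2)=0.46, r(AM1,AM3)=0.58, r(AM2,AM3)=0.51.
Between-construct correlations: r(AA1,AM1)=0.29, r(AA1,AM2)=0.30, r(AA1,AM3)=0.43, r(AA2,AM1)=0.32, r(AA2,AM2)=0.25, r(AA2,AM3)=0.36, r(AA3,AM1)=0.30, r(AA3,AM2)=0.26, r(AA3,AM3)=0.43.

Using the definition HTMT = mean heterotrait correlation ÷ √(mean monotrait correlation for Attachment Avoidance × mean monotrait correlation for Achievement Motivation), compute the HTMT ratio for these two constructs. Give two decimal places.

0.53

Mean heterotrait r = 2.94/9 = 0.3267.
Mean within-AA = 2.23/3 = 0.7433; mean within-AM = 1.55/3 = 0.5167.
Geometric mean = √(0.7433 × 0.5167) = 0.6197.
HTMT = 0.3267 / 0.6197 = 0.53.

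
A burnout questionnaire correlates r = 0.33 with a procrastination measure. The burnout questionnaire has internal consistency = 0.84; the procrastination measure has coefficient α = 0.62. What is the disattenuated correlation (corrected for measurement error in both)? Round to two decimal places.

r_true = r_obs / √(r_xx · r_yy) = 0.33 / √(0.84 × 0.62) = 0.33 / √0.5208 = 0.33 / 0.7217 ≈ 0.46.

0.46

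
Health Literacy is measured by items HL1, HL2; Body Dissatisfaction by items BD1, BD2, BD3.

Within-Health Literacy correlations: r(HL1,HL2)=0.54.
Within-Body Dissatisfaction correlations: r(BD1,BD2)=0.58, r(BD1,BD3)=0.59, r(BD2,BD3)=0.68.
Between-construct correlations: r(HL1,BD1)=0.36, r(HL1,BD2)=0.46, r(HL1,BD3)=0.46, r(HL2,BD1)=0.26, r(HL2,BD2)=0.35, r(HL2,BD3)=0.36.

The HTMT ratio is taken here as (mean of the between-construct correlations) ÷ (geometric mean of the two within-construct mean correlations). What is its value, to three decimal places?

Mean heterotrait r = 2.25/6 = 0.3750.
Mean within-HL = 0.54/1 = 0.5400; mean within-BD = 1.85/3 = 0.6167.
Geometric mean = √(0.5400 × 0.6167) = 0.5771.
HTMT = 0.3750 / 0.5771 = 0.650.

0.650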